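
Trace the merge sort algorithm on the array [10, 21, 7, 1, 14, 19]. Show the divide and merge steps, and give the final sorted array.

Merge sort trace:

Split: [10, 21, 7, 1, 14, 19] -> [10, 21, 7] and [1, 14, 19]
  Split: [10, 21, 7] -> [10] and [21, 7]
    Split: [21, 7] -> [21] and [7]
    Merge: [21] + [7] -> [7, 21]
  Merge: [10] + [7, 21] -> [7, 10, 21]
  Split: [1, 14, 19] -> [1] and [14, 19]
    Split: [14, 19] -> [14] and [19]
    Merge: [14] + [19] -> [14, 19]
  Merge: [1] + [14, 19] -> [1, 14, 19]
Merge: [7, 10, 21] + [1, 14, 19] -> [1, 7, 10, 14, 19, 21]

Final sorted array: [1, 7, 10, 14, 19, 21]

The merge sort proceeds by recursively splitting the array and merging sorted halves.
After all merges, the sorted array is [1, 7, 10, 14, 19, 21].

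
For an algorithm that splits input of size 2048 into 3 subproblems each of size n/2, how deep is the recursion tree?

For divide and conquer with division factor 2:

Problem sizes at each level:
Level 0: 2048
Level 1: 1024
Level 2: 512
Level 3: 256
Level 4: 128
Level 5: 64
Level 6: 32
Level 7: 16
Level 8: 8
Level 9: 4
Level 10: 2
Level 11: 1

The root is level 0 and the size-1 base case is level 11 (the tree spans levels 0 through 11, i.e. 12 levels counting the root), so the depth is the number of divisions: log_2(2048) = 11

The recursion tree depth is log_2(2048) = 11. At each level, the problem size is divided by 2, so it takes 11 divisions to reduce to a base case of size 1. The algorithm makes 3 recursive calls at each level.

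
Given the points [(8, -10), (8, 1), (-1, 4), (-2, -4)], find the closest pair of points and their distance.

Computing all pairwise distances among 4 points:

d((8, -10), (8, 1)) = 11.0
d((8, -10), (-1, 4)) = 16.6433
d((8, -10), (-2, -4)) = 11.6619
d((8, 1), (-1, 4)) = 9.4868
d((8, 1), (-2, -4)) = 11.1803
d((-1, 4), (-2, -4)) = 8.0623 <-- minimum

Closest pair: (-1, 4) and (-2, -4) with distance 8.0623

The closest pair is (-1, 4) and (-2, -4) with Euclidean distance 8.0623. For 4 points, brute-force pairwise comparison is shown above. For large n, the divide-and-conquer algorithm (sort by x, recurse on halves, check the dividing strip) achieves O(n log n).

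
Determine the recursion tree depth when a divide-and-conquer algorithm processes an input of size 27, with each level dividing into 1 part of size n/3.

For divide and conquer with division factor 3:

Problem sizes at each level:
Level 0: 27
Level 1: 9
Level 2: 3
Level 3: 1

The root is level 0 and the size-1 base case is level 3 (the tree spans levels 0 through 3, i.e. 4 levels counting the root), so the depth is the number of divisions: log_3(27) = 3

The recursion tree depth is log_3(27) = 3. At each level, the problem size is divided by 3, so it takes 3 divisions to reduce to a base case of size 1. The algorithm makes 1 recursive call at each level.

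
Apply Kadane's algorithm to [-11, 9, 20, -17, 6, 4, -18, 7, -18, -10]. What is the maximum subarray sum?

Using Kadane's algorithm on [-11, 9, 20, -17, 6, 4, -18, 7, -18, -10]:

Scanning through the array:
Position 1 (value 9): max_ending_here = 9, max_so_far = 9
Position 2 (value 20): max_ending_here = 29, max_so_far = 29
Position 3 (value -17): max_ending_here = 12, max_so_far = 29
Position 4 (value 6): max_ending_here = 18, max_so_far = 29
Position 5 (value 4): max_ending_here = 22, max_so_far = 29
Position 6 (value -18): max_ending_here = 4, max_so_far = 29
Position 7 (value 7): max_ending_here = 11, max_so_far = 29
Position 8 (value -18): max_ending_here = -7, max_so_far = 29
Position 9 (value -10): max_ending_here = -10, max_so_far = 29

Maximum subarray: [9, 20]
Maximum sum: 29

The maximum subarray is [9, 20] with sum 29. This subarray runs from index 1 to index 2.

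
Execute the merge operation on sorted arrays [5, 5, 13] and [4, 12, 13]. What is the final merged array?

Merging process:

Compare 5 vs 4: take 4 from right. Merged: [4]
Compare 5 vs 12: take 5 from left. Merged: [4, 5]
Compare 5 vs 12: take 5 from left. Merged: [4, 5, 5]
Compare 13 vs 12: take 12 from right. Merged: [4, 5, 5, 12]
Compare 13 vs 13: take 13 from left. Merged: [4, 5, 5, 12, 13]
Append remaining from right: [13]. Merged: [4, 5, 5, 12, 13, 13]

Final merged array: [4, 5, 5, 12, 13, 13]
Total comparisons: 5

The merged array is [4, 5, 5, 12, 13, 13], requiring 5 comparisons. The merge step runs in O(n) time where n is the total number of elements.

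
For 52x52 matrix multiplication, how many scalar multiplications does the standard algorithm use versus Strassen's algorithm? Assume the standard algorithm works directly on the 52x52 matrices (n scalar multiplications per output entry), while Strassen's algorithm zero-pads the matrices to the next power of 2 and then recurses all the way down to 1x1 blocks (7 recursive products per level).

Matrix multiplication for 52x52 matrices:

Strassen's algorithm requires power-of-2 dimensions. Pad 52x52 to 64x64 (next power of 2).

Standard algorithm: 52^3 = 140608 multiplications
Strassen's algorithm: 7^(log2(64)) = 7^6 = 117649 multiplications
Savings: 140608 - 117649 = 22959 multiplications

Standard: 140608 multiplications (52^3). Strassen: 117649 multiplications (7^6, after padding to 64x64). Strassen reduces 8 recursive multiplications to 7 at each level.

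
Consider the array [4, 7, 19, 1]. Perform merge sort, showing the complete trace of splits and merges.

Merge sort trace:

Split: [4, 7, 19, 1] -> [4, 7] and [19, 1]
  Split: [4, 7] -> [4] and [7]
  Merge: [4] + [7] -> [4, 7]
  Split: [19, 1] -> [19] and [1]
  Merge: [19] + [1] -> [1, 19]
Merge: [4, 7] + [1, 19] -> [1, 4, 7, 19]

Final sorted array: [1, 4, 7, 19]

The merge sort proceeds by recursively splitting the array and merging sorted halves.
After all merges, the sorted array is [1, 4, 7, 19].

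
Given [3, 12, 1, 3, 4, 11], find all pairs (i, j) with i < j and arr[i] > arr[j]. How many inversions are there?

Finding inversions in [3, 12, 1, 3, 4, 11]:

(0, 2): arr[0]=3 > arr[2]=1
(1, 2): arr[1]=12 > arr[2]=1
(1, 3): arr[1]=12 > arr[3]=3
(1, 4): arr[1]=12 > arr[4]=4
(1, 5): arr[1]=12 > arr[5]=11

Total inversions: 5

The array has 5 inversion(s): (0,2), (1,2), (1,3), (1,4), (1,5). Each pair (i,j) satisfies i < j and arr[i] > arr[j].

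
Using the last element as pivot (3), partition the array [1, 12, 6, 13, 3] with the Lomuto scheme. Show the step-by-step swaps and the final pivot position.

Lomuto partition with pivot = 3:

Initial array: [1, 12, 6, 13, 3]

arr[0]=1 <= 3: swap with position 0, array becomes [1, 12, 6, 13, 3]
arr[1]=12 > 3: no swap
arr[2]=6 > 3: no swap
arr[3]=13 > 3: no swap

Place pivot at position 1: [1, 3, 6, 13, 12]
Pivot position: 1

After partitioning with pivot 3, the array becomes [1, 3, 6, 13, 12]. The pivot is placed at index 1. All elements to the left of the pivot are <= 3, and all elements to the right are > 3.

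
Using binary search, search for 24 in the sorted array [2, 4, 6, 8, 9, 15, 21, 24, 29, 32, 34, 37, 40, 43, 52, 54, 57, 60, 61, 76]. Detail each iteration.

Binary search for 24 in [2, 4, 6, 8, 9, 15, 21, 24, 29, 32, 34, 37, 40, 43, 52, 54, 57, 60, 61, 76]:

lo=0, hi=19, mid=9, arr[mid]=32 -> 32 > 24, search left half
lo=0, hi=8, mid=4, arr[mid]=9 -> 9 < 24, search right half
lo=5, hi=8, mid=6, arr[mid]=21 -> 21 < 24, search right half
lo=7, hi=8, mid=7, arr[mid]=24 -> Found target at index 7!

Binary search finds 24 at index 7 after 4 comparisons. The search repeatedly halves the search space by comparing with the middle element.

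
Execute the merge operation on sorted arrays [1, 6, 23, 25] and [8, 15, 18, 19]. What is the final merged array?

Merging process:

Compare 1 vs 8: take 1 from left. Merged: [1]
Compare 6 vs 8: take 6 from left. Merged: [1, 6]
Compare 23 vs 8: take 8 from right. Merged: [1, 6, 8]
Compare 23 vs 15: take 15 from right. Merged: [1, 6, 8, 15]
Compare 23 vs 18: take 18 from right. Merged: [1, 6, 8, 15, 18]
Compare 23 vs 19: take 19 from right. Merged: [1, 6, 8, 15, 18, 19]
Append remaining from left: [23, 25]. Merged: [1, 6, 8, 15, 18, 19, 23, 25]

Final merged array: [1, 6, 8, 15, 18, 19, 23, 25]
Total comparisons: 6

The merged array is [1, 6, 8, 15, 18, 19, 23, 25], requiring 6 comparisons. The merge step runs in O(n) time where n is the total number of elements.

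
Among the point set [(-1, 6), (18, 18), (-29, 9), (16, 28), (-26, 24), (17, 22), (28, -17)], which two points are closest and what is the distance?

Computing all pairwise distances among 7 points:

d((-1, 6), (18, 18)) = 22.4722
d((-1, 6), (-29, 9)) = 28.1603
d((-1, 6), (16, 28)) = 27.8029
d((-1, 6), (-26, 24)) = 30.8058
d((-1, 6), (17, 22)) = 24.0832
d((-1, 6), (28, -17)) = 37.0135
d((18, 18), (-29, 9)) = 47.8539
d((18, 18), (16, 28)) = 10.198
d((18, 18), (-26, 24)) = 44.4072
d((18, 18), (17, 22)) = 4.1231 <-- minimum
d((18, 18), (28, -17)) = 36.4005
d((-29, 9), (16, 28)) = 48.8467
d((-29, 9), (-26, 24)) = 15.2971
d((-29, 9), (17, 22)) = 47.8017
d((-29, 9), (28, -17)) = 62.6498
d((16, 28), (-26, 24)) = 42.19
d((16, 28), (17, 22)) = 6.0828
d((16, 28), (28, -17)) = 46.5725
d((-26, 24), (17, 22)) = 43.0465
d((-26, 24), (28, -17)) = 67.8012
d((17, 22), (28, -17)) = 40.5216

Closest pair: (18, 18) and (17, 22) with distance 4.1231

The closest pair is (18, 18) and (17, 22) with Euclidean distance 4.1231. For 7 points, brute-force pairwise comparison is shown above. For large n, the divide-and-conquer algorithm (sort by x, recurse on halves, check the dividing strip) achieves O(n log n).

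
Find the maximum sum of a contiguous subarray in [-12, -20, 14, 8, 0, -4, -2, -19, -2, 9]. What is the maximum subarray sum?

Using Kadane's algorithm on [-12, -20, 14, 8, 0, -4, -2, -19, -2, 9]:

Scanning through the array:
Position 1 (value -20): max_ending_here = -20, max_so_far = -12
Position 2 (value 14): max_ending_here = 14, max_so_far = 14
Position 3 (value 8): max_ending_here = 22, max_so_far = 22
Position 4 (value 0): max_ending_here = 22, max_so_far = 22
Position 5 (value -4): max_ending_here = 18, max_so_far = 22
Position 6 (value -2): max_ending_here = 16, max_so_far = 22
Position 7 (value -19): max_ending_here = -3, max_so_far = 22
Position 8 (value -2): max_ending_here = -2, max_so_far = 22
Position 9 (value 9): max_ending_here = 9, max_so_far = 22

Maximum subarray: [14, 8]
Maximum sum: 22

The maximum subarray is [14, 8] with sum 22. This subarray runs from index 2 to index 3.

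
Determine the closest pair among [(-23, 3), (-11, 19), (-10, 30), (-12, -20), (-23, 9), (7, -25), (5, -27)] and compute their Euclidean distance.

Computing all pairwise distances among 7 points:

d((-23, 3), (-11, 19)) = 20.0
d((-23, 3), (-10, 30)) = 29.9666
d((-23, 3), (-12, -20)) = 25.4951
d((-23, 3), (-23, 9)) = 6.0
d((-23, 3), (7, -25)) = 41.0366
d((-23, 3), (5, -27)) = 41.0366
d((-11, 19), (-10, 30)) = 11.0454
d((-11, 19), (-12, -20)) = 39.0128
d((-11, 19), (-23, 9)) = 15.6205
d((-11, 19), (7, -25)) = 47.5395
d((-11, 19), (5, -27)) = 48.7032
d((-10, 30), (-12, -20)) = 50.04
d((-10, 30), (-23, 9)) = 24.6982
d((-10, 30), (7, -25)) = 57.5674
d((-10, 30), (5, -27)) = 58.9406
d((-12, -20), (-23, 9)) = 31.0161
d((-12, -20), (7, -25)) = 19.6469
d((-12, -20), (5, -27)) = 18.3848
d((-23, 9), (7, -25)) = 45.3431
d((-23, 9), (5, -27)) = 45.607
d((7, -25), (5, -27)) = 2.8284 <-- minimum

Closest pair: (7, -25) and (5, -27) with distance 2.8284

The closest pair is (7, -25) and (5, -27) with Euclidean distance 2.8284. For 7 points, brute-force pairwise comparison is shown above. For large n, the divide-and-conquer algorithm (sort by x, recurse on halves, check the dividing strip) achieves O(n log n).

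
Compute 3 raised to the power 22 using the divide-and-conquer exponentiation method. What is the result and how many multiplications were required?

Computing 3^22 by squaring (build up from 3^1; each line after the first costs one multiplication):

3^1 = 3
3^2 = (3^1)^2 = 3^2 = 9
3^4 = (3^2)^2 = 9^2 = 81
3^5 = 3 * 3^4 = 3 * 81 = 243
3^10 = (3^5)^2 = 243^2 = 59049
3^11 = 3 * 3^10 = 3 * 59049 = 177147
3^22 = (3^11)^2 = 177147^2 = 31381059609

Result: 31381059609
Multiplications needed: 6 (6 lines after 3^1)

3^22 = 31381059609. Using exponentiation by squaring, this requires 6 multiplications. The key idea: if the exponent is even, square the half-power; if odd, multiply by the base once.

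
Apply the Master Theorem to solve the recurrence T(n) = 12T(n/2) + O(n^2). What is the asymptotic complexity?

Master Theorem for T(n) = 12T(n/2) + O(n^2):

a = 12, b = 2, c = 2
log_b(a) = log_2(12) = 3.5850

Case 1: c = 2 < log_2(12) = 3.5850
T(n) = O(n^(log_2 12))

For T(n) = 12T(n/2) + O(n^2): log_2(12) = 3.5850. This is Case 1 of the Master Theorem (c < log_b(a), work dominated by leaves), giving O(n^(log_2 12)).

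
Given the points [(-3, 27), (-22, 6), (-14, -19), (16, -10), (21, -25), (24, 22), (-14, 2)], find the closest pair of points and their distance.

Computing all pairwise distances among 7 points:

d((-3, 27), (-22, 6)) = 28.3196
d((-3, 27), (-14, -19)) = 47.2969
d((-3, 27), (16, -10)) = 41.5933
d((-3, 27), (21, -25)) = 57.2713
d((-3, 27), (24, 22)) = 27.4591
d((-3, 27), (-14, 2)) = 27.313
d((-22, 6), (-14, -19)) = 26.2488
d((-22, 6), (16, -10)) = 41.2311
d((-22, 6), (21, -25)) = 53.0094
d((-22, 6), (24, 22)) = 48.7032
d((-22, 6), (-14, 2)) = 8.9443 <-- minimum
d((-14, -19), (16, -10)) = 31.3209
d((-14, -19), (21, -25)) = 35.5106
d((-14, -19), (24, 22)) = 55.9017
d((-14, -19), (-14, 2)) = 21.0
d((16, -10), (21, -25)) = 15.8114
d((16, -10), (24, 22)) = 32.9848
d((16, -10), (-14, 2)) = 32.311
d((21, -25), (24, 22)) = 47.0956
d((21, -25), (-14, 2)) = 44.2041
d((24, 22), (-14, 2)) = 42.9418

Closest pair: (-22, 6) and (-14, 2) with distance 8.9443

The closest pair is (-22, 6) and (-14, 2) with Euclidean distance 8.9443. For 7 points, brute-force pairwise comparison is shown above. For large n, the divide-and-conquer algorithm (sort by x, recurse on halves, check the dividing strip) achieves O(n log n).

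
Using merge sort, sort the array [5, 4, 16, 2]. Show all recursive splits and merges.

Merge sort trace:

Split: [5, 4, 16, 2] -> [5, 4] and [16, 2]
  Split: [5, 4] -> [5] and [4]
  Merge: [5] + [4] -> [4, 5]
  Split: [16, 2] -> [16] and [2]
  Merge: [16] + [2] -> [2, 16]
Merge: [4, 5] + [2, 16] -> [2, 4, 5, 16]

Final sorted array: [2, 4, 5, 16]

The merge sort proceeds by recursively splitting the array and merging sorted halves.
After all merges, the sorted array is [2, 4, 5, 16].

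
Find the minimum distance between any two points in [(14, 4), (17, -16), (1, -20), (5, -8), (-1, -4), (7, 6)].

Computing all pairwise distances among 6 points:

d((14, 4), (17, -16)) = 20.2237
d((14, 4), (1, -20)) = 27.2947
d((14, 4), (5, -8)) = 15.0
d((14, 4), (-1, -4)) = 17.0
d((14, 4), (7, 6)) = 7.2801
d((17, -16), (1, -20)) = 16.4924
d((17, -16), (5, -8)) = 14.4222
d((17, -16), (-1, -4)) = 21.6333
d((17, -16), (7, 6)) = 24.1661
d((1, -20), (5, -8)) = 12.6491
d((1, -20), (-1, -4)) = 16.1245
d((1, -20), (7, 6)) = 26.6833
d((5, -8), (-1, -4)) = 7.2111 <-- minimum
d((5, -8), (7, 6)) = 14.1421
d((-1, -4), (7, 6)) = 12.8062

Closest pair: (5, -8) and (-1, -4) with distance 7.2111

The closest pair is (5, -8) and (-1, -4) with Euclidean distance 7.2111. For 6 points, brute-force pairwise comparison is shown above. For large n, the divide-and-conquer algorithm (sort by x, recurse on halves, check the dividing strip) achieves O(n log n).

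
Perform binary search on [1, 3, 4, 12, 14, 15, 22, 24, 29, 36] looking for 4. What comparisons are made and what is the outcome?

Binary search for 4 in [1, 3, 4, 12, 14, 15, 22, 24, 29, 36]:

lo=0, hi=9, mid=4, arr[mid]=14 -> 14 > 4, search left half
lo=0, hi=3, mid=1, arr[mid]=3 -> 3 < 4, search right half
lo=2, hi=3, mid=2, arr[mid]=4 -> Found target at index 2!

Binary search finds 4 at index 2 after 3 comparisons. The search repeatedly halves the search space by comparing with the middle element.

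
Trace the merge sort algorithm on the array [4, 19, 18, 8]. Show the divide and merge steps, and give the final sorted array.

Merge sort trace:

Split: [4, 19, 18, 8] -> [4, 19] and [18, 8]
  Split: [4, 19] -> [4] and [19]
  Merge: [4] + [19] -> [4, 19]
  Split: [18, 8] -> [18] and [8]
  Merge: [18] + [8] -> [8, 18]
Merge: [4, 19] + [8, 18] -> [4, 8, 18, 19]

Final sorted array: [4, 8, 18, 19]

The merge sort proceeds by recursively splitting the array and merging sorted halves.
After all merges, the sorted array is [4, 8, 18, 19].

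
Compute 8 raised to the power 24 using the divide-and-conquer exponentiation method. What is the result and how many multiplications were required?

Computing 8^24 by squaring (build up from 8^1; each line after the first costs one multiplication):

8^1 = 8
8^2 = (8^1)^2 = 8^2 = 64
8^3 = 8 * 8^2 = 8 * 64 = 512
8^6 = (8^3)^2 = 512^2 = 262144
8^12 = (8^6)^2 = 262144^2 = 68719476736
8^24 = (8^12)^2 = 68719476736^2 = 4722366482869645213696

Result: 4722366482869645213696
Multiplications needed: 5 (5 lines after 8^1)

8^24 = 4722366482869645213696. Using exponentiation by squaring, this requires 5 multiplications. The key idea: if the exponent is even, square the half-power; if odd, multiply by the base once.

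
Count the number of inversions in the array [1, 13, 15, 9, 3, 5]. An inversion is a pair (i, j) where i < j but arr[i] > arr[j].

Finding inversions in [1, 13, 15, 9, 3, 5]:

(1, 3): arr[1]=13 > arr[3]=9
(1, 4): arr[1]=13 > arr[4]=3
(1, 5): arr[1]=13 > arr[5]=5
(2, 3): arr[2]=15 > arr[3]=9
(2, 4): arr[2]=15 > arr[4]=3
(2, 5): arr[2]=15 > arr[5]=5
(3, 4): arr[3]=9 > arr[4]=3
(3, 5): arr[3]=9 > arr[5]=5

Total inversions: 8

The array has 8 inversion(s): (1,3), (1,4), (1,5), (2,3), (2,4), (2,5), (3,4), (3,5). Each pair (i,j) satisfies i < j and arr[i] > arr[j].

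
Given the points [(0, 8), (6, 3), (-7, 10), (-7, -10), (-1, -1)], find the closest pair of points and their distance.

Computing all pairwise distances among 5 points:

d((0, 8), (6, 3)) = 7.8102
d((0, 8), (-7, 10)) = 7.2801 <-- minimum
d((0, 8), (-7, -10)) = 19.3132
d((0, 8), (-1, -1)) = 9.0554
d((6, 3), (-7, 10)) = 14.7648
d((6, 3), (-7, -10)) = 18.3848
d((6, 3), (-1, -1)) = 8.0623
d((-7, 10), (-7, -10)) = 20.0
d((-7, 10), (-1, -1)) = 12.53
d((-7, -10), (-1, -1)) = 10.8167

Closest pair: (0, 8) and (-7, 10) with distance 7.2801

The closest pair is (0, 8) and (-7, 10) with Euclidean distance 7.2801. For 5 points, brute-force pairwise comparison is shown above. For large n, the divide-and-conquer algorithm (sort by x, recurse on halves, check the dividing strip) achieves O(n log n).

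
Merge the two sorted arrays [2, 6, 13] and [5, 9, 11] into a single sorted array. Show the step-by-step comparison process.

Merging process:

Compare 2 vs 5: take 2 from left. Merged: [2]
Compare 6 vs 5: take 5 from right. Merged: [2, 5]
Compare 6 vs 9: take 6 from left. Merged: [2, 5, 6]
Compare 13 vs 9: take 9 from right. Merged: [2, 5, 6, 9]
Compare 13 vs 11: take 11 from right. Merged: [2, 5, 6, 9, 11]
Append remaining from left: [13]. Merged: [2, 5, 6, 9, 11, 13]

Final merged array: [2, 5, 6, 9, 11, 13]
Total comparisons: 5

The merged array is [2, 5, 6, 9, 11, 13], requiring 5 comparisons. The merge step runs in O(n) time where n is the total number of elements.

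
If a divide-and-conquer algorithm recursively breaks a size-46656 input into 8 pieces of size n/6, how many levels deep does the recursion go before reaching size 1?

For divide and conquer with division factor 6:

Problem sizes at each level:
Level 0: 46656
Level 1: 7776
Level 2: 1296
Level 3: 216
Level 4: 36
Level 5: 6
Level 6: 1

The root is level 0 and the size-1 base case is level 6 (the tree spans levels 0 through 6, i.e. 7 levels counting the root), so the depth is the number of divisions: log_6(46656) = 6

The recursion tree depth is log_6(46656) = 6. At each level, the problem size is divided by 6, so it takes 6 divisions to reduce to a base case of size 1. The algorithm makes 8 recursive calls at each level.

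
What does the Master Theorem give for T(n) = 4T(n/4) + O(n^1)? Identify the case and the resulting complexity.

Master Theorem for T(n) = 4T(n/4) + O(n^1):

a = 4, b = 4, c = 1
log_b(a) = log_4(4) = 1.0000

Case 2: c = 1 = log_4(4) = 1.0000
T(n) = O(n^1 log n) = O(n log n)

For T(n) = 4T(n/4) + O(n^1): log_4(4) = 1.0000. This is Case 2 of the Master Theorem (c = log_b(a), equal work at all levels), giving O(n log n).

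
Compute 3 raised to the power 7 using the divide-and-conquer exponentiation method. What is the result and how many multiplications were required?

Computing 3^7 by squaring (build up from 3^1; each line after the first costs one multiplication):

3^1 = 3
3^2 = (3^1)^2 = 3^2 = 9
3^3 = 3 * 3^2 = 3 * 9 = 27
3^6 = (3^3)^2 = 27^2 = 729
3^7 = 3 * 3^6 = 3 * 729 = 2187

Result: 2187
Multiplications needed: 4 (4 lines after 3^1)

3^7 = 2187. Using exponentiation by squaring, this requires 4 multiplications. The key idea: if the exponent is even, square the half-power; if odd, multiply by the base once.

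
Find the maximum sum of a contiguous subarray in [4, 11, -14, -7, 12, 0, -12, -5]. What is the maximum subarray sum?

Using Kadane's algorithm on [4, 11, -14, -7, 12, 0, -12, -5]:

Scanning through the array:
Position 1 (value 11): max_ending_here = 15, max_so_far = 15
Position 2 (value -14): max_ending_here = 1, max_so_far = 15
Position 3 (value -7): max_ending_here = -6, max_so_far = 15
Position 4 (value 12): max_ending_here = 12, max_so_far = 15
Position 5 (value 0): max_ending_here = 12, max_so_far = 15
Position 6 (value -12): max_ending_here = 0, max_so_far = 15
Position 7 (value -5): max_ending_here = -5, max_so_far = 15

Maximum subarray: [4, 11]
Maximum sum: 15

The maximum subarray is [4, 11] with sum 15. This subarray runs from index 0 to index 1.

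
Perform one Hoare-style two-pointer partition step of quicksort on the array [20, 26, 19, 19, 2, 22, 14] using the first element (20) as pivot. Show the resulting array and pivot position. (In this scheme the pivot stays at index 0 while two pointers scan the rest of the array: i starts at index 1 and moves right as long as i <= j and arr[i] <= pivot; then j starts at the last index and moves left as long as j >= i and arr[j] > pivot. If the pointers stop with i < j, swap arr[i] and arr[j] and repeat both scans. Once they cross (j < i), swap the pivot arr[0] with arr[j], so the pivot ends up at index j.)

Hoare-style two-pointer partition with pivot = 20:

Initial array: [20, 26, 19, 19, 2, 22, 14]

Pointers start at i = 1, j = 6.
i stops at index 1 (arr[1]=26 > 20), j stops at index 6 (arr[6]=14 <= 20): swap arr[1] and arr[6], array becomes [20, 14, 19, 19, 2, 22, 26]
i ends at 5, j ends at 4: the pointers have crossed (j < i), so scanning stops.

Swap pivot arr[0] with arr[4] to place pivot at position 4: [2, 14, 19, 19, 20, 22, 26]
Pivot position: 4

After partitioning with pivot 20, the array becomes [2, 14, 19, 19, 20, 22, 26]. The pivot is placed at index 4. All elements to the left of the pivot are <= 20, and all elements to the right are > 20.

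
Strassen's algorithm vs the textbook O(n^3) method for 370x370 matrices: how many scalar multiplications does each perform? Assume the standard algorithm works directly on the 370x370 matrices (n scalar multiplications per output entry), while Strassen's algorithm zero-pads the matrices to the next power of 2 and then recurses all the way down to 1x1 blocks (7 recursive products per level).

Matrix multiplication for 370x370 matrices:

Strassen's algorithm requires power-of-2 dimensions. Pad 370x370 to 512x512 (next power of 2).

Standard algorithm: 370^3 = 50653000 multiplications
Strassen's algorithm: 7^(log2(512)) = 7^9 = 40353607 multiplications
Savings: 50653000 - 40353607 = 10299393 multiplications

Standard: 50653000 multiplications (370^3). Strassen: 40353607 multiplications (7^9, after padding to 512x512). Strassen reduces 8 recursive multiplications to 7 at each level.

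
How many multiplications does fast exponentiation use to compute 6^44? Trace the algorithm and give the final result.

Computing 6^44 by squaring (build up from 6^1; each line after the first costs one multiplication):

6^1 = 6
6^2 = (6^1)^2 = 6^2 = 36
6^4 = (6^2)^2 = 36^2 = 1296
6^5 = 6 * 6^4 = 6 * 1296 = 7776
6^10 = (6^5)^2 = 7776^2 = 60466176
6^11 = 6 * 6^10 = 6 * 60466176 = 362797056
6^22 = (6^11)^2 = 362797056^2 = 131621703842267136
6^44 = (6^22)^2 = 131621703842267136^2 = 17324272922341479351919144385642496

Result: 17324272922341479351919144385642496
Multiplications needed: 7 (7 lines after 6^1)

6^44 = 17324272922341479351919144385642496. Using exponentiation by squaring, this requires 7 multiplications. The key idea: if the exponent is even, square the half-power; if odd, multiply by the base once.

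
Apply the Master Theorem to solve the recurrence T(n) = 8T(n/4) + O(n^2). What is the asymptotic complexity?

Master Theorem for T(n) = 8T(n/4) + O(n^2):

a = 8, b = 4, c = 2
log_b(a) = log_4(8) = 1.5000

Case 3: c = 2 > log_4(8) = 1.5000
T(n) = O(n^2) = O(n^2)

For T(n) = 8T(n/4) + O(n^2): log_4(8) = 1.5000. This is Case 3 of the Master Theorem (c > log_b(a), work dominated by root), giving O(n^2).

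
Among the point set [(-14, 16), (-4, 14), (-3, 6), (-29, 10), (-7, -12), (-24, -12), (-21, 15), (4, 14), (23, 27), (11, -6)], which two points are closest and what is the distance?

Computing all pairwise distances among 10 points:

d((-14, 16), (-4, 14)) = 10.198
d((-14, 16), (-3, 6)) = 14.8661
d((-14, 16), (-29, 10)) = 16.1555
d((-14, 16), (-7, -12)) = 28.8617
d((-14, 16), (-24, -12)) = 29.7321
d((-14, 16), (-21, 15)) = 7.0711 <-- minimum
d((-14, 16), (4, 14)) = 18.1108
d((-14, 16), (23, 27)) = 38.6005
d((-14, 16), (11, -6)) = 33.3017
d((-4, 14), (-3, 6)) = 8.0623
d((-4, 14), (-29, 10)) = 25.318
d((-4, 14), (-7, -12)) = 26.1725
d((-4, 14), (-24, -12)) = 32.8024
d((-4, 14), (-21, 15)) = 17.0294
d((-4, 14), (4, 14)) = 8.0
d((-4, 14), (23, 27)) = 29.9666
d((-4, 14), (11, -6)) = 25.0
d((-3, 6), (-29, 10)) = 26.3059
d((-3, 6), (-7, -12)) = 18.4391
d((-3, 6), (-24, -12)) = 27.6586
d((-3, 6), (-21, 15)) = 20.1246
d((-3, 6), (4, 14)) = 10.6301
d((-3, 6), (23, 27)) = 33.4215
d((-3, 6), (11, -6)) = 18.4391
d((-29, 10), (-7, -12)) = 31.1127
d((-29, 10), (-24, -12)) = 22.561
d((-29, 10), (-21, 15)) = 9.434
d((-29, 10), (4, 14)) = 33.2415
d((-29, 10), (23, 27)) = 54.7083
d((-29, 10), (11, -6)) = 43.0813
d((-7, -12), (-24, -12)) = 17.0
d((-7, -12), (-21, 15)) = 30.4138
d((-7, -12), (4, 14)) = 28.2312
d((-7, -12), (23, 27)) = 49.2037
d((-7, -12), (11, -6)) = 18.9737
d((-24, -12), (-21, 15)) = 27.1662
d((-24, -12), (4, 14)) = 38.2099
d((-24, -12), (23, 27)) = 61.0737
d((-24, -12), (11, -6)) = 35.5106
d((-21, 15), (4, 14)) = 25.02
d((-21, 15), (23, 27)) = 45.607
d((-21, 15), (11, -6)) = 38.2753
d((4, 14), (23, 27)) = 23.0217
d((4, 14), (11, -6)) = 21.1896
d((23, 27), (11, -6)) = 35.1141

Closest pair: (-14, 16) and (-21, 15) with distance 7.0711

The closest pair is (-14, 16) and (-21, 15) with Euclidean distance 7.0711. For 10 points, brute-force pairwise comparison is shown above. For large n, the divide-and-conquer algorithm (sort by x, recurse on halves, check the dividing strip) achieves O(n log n).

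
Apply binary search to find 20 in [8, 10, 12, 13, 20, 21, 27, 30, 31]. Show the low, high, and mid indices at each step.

Binary search for 20 in [8, 10, 12, 13, 20, 21, 27, 30, 31]:

lo=0, hi=8, mid=4, arr[mid]=20 -> Found target at index 4!

Binary search finds 20 at index 4 after 1 comparisons. The search repeatedly halves the search space by comparing with the middle element.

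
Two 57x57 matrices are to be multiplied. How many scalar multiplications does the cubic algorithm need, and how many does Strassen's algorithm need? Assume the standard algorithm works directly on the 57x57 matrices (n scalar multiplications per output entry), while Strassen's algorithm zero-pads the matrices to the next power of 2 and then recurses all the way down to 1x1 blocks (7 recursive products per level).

Matrix multiplication for 57x57 matrices:

Strassen's algorithm requires power-of-2 dimensions. Pad 57x57 to 64x64 (next power of 2).

Standard algorithm: 57^3 = 185193 multiplications
Strassen's algorithm: 7^(log2(64)) = 7^6 = 117649 multiplications
Savings: 185193 - 117649 = 67544 multiplications

Standard: 185193 multiplications (57^3). Strassen: 117649 multiplications (7^6, after padding to 64x64). Strassen reduces 8 recursive multiplications to 7 at each level.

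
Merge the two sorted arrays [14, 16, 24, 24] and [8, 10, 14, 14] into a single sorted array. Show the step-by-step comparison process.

Merging process:

Compare 14 vs 8: take 8 from right. Merged: [8]
Compare 14 vs 10: take 10 from right. Merged: [8, 10]
Compare 14 vs 14: take 14 from left. Merged: [8, 10, 14]
Compare 16 vs 14: take 14 from right. Merged: [8, 10, 14, 14]
Compare 16 vs 14: take 14 from right. Merged: [8, 10, 14, 14, 14]
Append remaining from left: [16, 24, 24]. Merged: [8, 10, 14, 14, 14, 16, 24, 24]

Final merged array: [8, 10, 14, 14, 14, 16, 24, 24]
Total comparisons: 5

The merged array is [8, 10, 14, 14, 14, 16, 24, 24], requiring 5 comparisons. The merge step runs in O(n) time where n is the total number of elements.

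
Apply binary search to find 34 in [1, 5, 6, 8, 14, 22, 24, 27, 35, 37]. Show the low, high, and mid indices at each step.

Binary search for 34 in [1, 5, 6, 8, 14, 22, 24, 27, 35, 37]:

lo=0, hi=9, mid=4, arr[mid]=14 -> 14 < 34, search right half
lo=5, hi=9, mid=7, arr[mid]=27 -> 27 < 34, search right half
lo=8, hi=9, mid=8, arr[mid]=35 -> 35 > 34, search left half
lo=8 > hi=7, target 34 not found

Binary search determines that 34 is not in the array after 3 comparisons. The search space was exhausted without finding the target.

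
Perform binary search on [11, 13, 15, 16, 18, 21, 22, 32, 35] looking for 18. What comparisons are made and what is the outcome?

Binary search for 18 in [11, 13, 15, 16, 18, 21, 22, 32, 35]:

lo=0, hi=8, mid=4, arr[mid]=18 -> Found target at index 4!

Binary search finds 18 at index 4 after 1 comparisons. The search repeatedly halves the search space by comparing with the middle element.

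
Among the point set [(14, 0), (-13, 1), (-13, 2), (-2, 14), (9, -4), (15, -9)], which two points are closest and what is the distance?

Computing all pairwise distances among 6 points:

d((14, 0), (-13, 1)) = 27.0185
d((14, 0), (-13, 2)) = 27.074
d((14, 0), (-2, 14)) = 21.2603
d((14, 0), (9, -4)) = 6.4031
d((14, 0), (15, -9)) = 9.0554
d((-13, 1), (-13, 2)) = 1.0 <-- minimum
d((-13, 1), (-2, 14)) = 17.0294
d((-13, 1), (9, -4)) = 22.561
d((-13, 1), (15, -9)) = 29.7321
d((-13, 2), (-2, 14)) = 16.2788
d((-13, 2), (9, -4)) = 22.8035
d((-13, 2), (15, -9)) = 30.0832
d((-2, 14), (9, -4)) = 21.095
d((-2, 14), (15, -9)) = 28.6007
d((9, -4), (15, -9)) = 7.8102

Closest pair: (-13, 1) and (-13, 2) with distance 1.0

The closest pair is (-13, 1) and (-13, 2) with Euclidean distance 1.0. For 6 points, brute-force pairwise comparison is shown above. For large n, the divide-and-conquer algorithm (sort by x, recurse on halves, check the dividing strip) achieves O(n log n).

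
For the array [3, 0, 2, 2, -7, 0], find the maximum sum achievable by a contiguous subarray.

Using Kadane's algorithm on [3, 0, 2, 2, -7, 0]:

Scanning through the array:
Position 1 (value 0): max_ending_here = 3, max_so_far = 3
Position 2 (value 2): max_ending_here = 5, max_so_far = 5
Position 3 (value 2): max_ending_here = 7, max_so_far = 7
Position 4 (value -7): max_ending_here = 0, max_so_far = 7
Position 5 (value 0): max_ending_here = 0, max_so_far = 7

Maximum subarray: [3, 0, 2, 2]
Maximum sum: 7

The maximum subarray is [3, 0, 2, 2] with sum 7. This subarray runs from index 0 to index 3.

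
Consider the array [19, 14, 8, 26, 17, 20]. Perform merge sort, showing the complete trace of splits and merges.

Merge sort trace:

Split: [19, 14, 8, 26, 17, 20] -> [19, 14, 8] and [26, 17, 20]
  Split: [19, 14, 8] -> [19] and [14, 8]
    Split: [14, 8] -> [14] and [8]
    Merge: [14] + [8] -> [8, 14]
  Merge: [19] + [8, 14] -> [8, 14, 19]
  Split: [26, 17, 20] -> [26] and [17, 20]
    Split: [17, 20] -> [17] and [20]
    Merge: [17] + [20] -> [17, 20]
  Merge: [26] + [17, 20] -> [17, 20, 26]
Merge: [8, 14, 19] + [17, 20, 26] -> [8, 14, 17, 19, 20, 26]

Final sorted array: [8, 14, 17, 19, 20, 26]

The merge sort proceeds by recursively splitting the array and merging sorted halves.
After all merges, the sorted array is [8, 14, 17, 19, 20, 26].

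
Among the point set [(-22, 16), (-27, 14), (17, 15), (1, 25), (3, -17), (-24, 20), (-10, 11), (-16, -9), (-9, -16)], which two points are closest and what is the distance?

Computing all pairwise distances among 9 points:

d((-22, 16), (-27, 14)) = 5.3852
d((-22, 16), (17, 15)) = 39.0128
d((-22, 16), (1, 25)) = 24.6982
d((-22, 16), (3, -17)) = 41.4005
d((-22, 16), (-24, 20)) = 4.4721 <-- minimum
d((-22, 16), (-10, 11)) = 13.0
d((-22, 16), (-16, -9)) = 25.7099
d((-22, 16), (-9, -16)) = 34.5398
d((-27, 14), (17, 15)) = 44.0114
d((-27, 14), (1, 25)) = 30.0832
d((-27, 14), (3, -17)) = 43.1393
d((-27, 14), (-24, 20)) = 6.7082
d((-27, 14), (-10, 11)) = 17.2627
d((-27, 14), (-16, -9)) = 25.4951
d((-27, 14), (-9, -16)) = 34.9857
d((17, 15), (1, 25)) = 18.868
d((17, 15), (3, -17)) = 34.9285
d((17, 15), (-24, 20)) = 41.3038
d((17, 15), (-10, 11)) = 27.2947
d((17, 15), (-16, -9)) = 40.8044
d((17, 15), (-9, -16)) = 40.4599
d((1, 25), (3, -17)) = 42.0476
d((1, 25), (-24, 20)) = 25.4951
d((1, 25), (-10, 11)) = 17.8045
d((1, 25), (-16, -9)) = 38.0132
d((1, 25), (-9, -16)) = 42.2019
d((3, -17), (-24, 20)) = 45.8039
d((3, -17), (-10, 11)) = 30.8707
d((3, -17), (-16, -9)) = 20.6155
d((3, -17), (-9, -16)) = 12.0416
d((-24, 20), (-10, 11)) = 16.6433
d((-24, 20), (-16, -9)) = 30.0832
d((-24, 20), (-9, -16)) = 39.0
d((-10, 11), (-16, -9)) = 20.8806
d((-10, 11), (-9, -16)) = 27.0185
d((-16, -9), (-9, -16)) = 9.8995

Closest pair: (-22, 16) and (-24, 20) with distance 4.4721

The closest pair is (-22, 16) and (-24, 20) with Euclidean distance 4.4721. For 9 points, brute-force pairwise comparison is shown above. For large n, the divide-and-conquer algorithm (sort by x, recurse on halves, check the dividing strip) achieves O(n log n).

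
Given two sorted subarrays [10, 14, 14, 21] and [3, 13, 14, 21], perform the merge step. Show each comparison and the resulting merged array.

Merging process:

Compare 10 vs 3: take 3 from right. Merged: [3]
Compare 10 vs 13: take 10 from left. Merged: [3, 10]
Compare 14 vs 13: take 13 from right. Merged: [3, 10, 13]
Compare 14 vs 14: take 14 from left. Merged: [3, 10, 13, 14]
Compare 14 vs 14: take 14 from left. Merged: [3, 10, 13, 14, 14]
Compare 21 vs 14: take 14 from right. Merged: [3, 10, 13, 14, 14, 14]
Compare 21 vs 21: take 21 from left. Merged: [3, 10, 13, 14, 14, 14, 21]
Append remaining from right: [21]. Merged: [3, 10, 13, 14, 14, 14, 21, 21]

Final merged array: [3, 10, 13, 14, 14, 14, 21, 21]
Total comparisons: 7

The merged array is [3, 10, 13, 14, 14, 14, 21, 21], requiring 7 comparisons. The merge step runs in O(n) time where n is the total number of elements.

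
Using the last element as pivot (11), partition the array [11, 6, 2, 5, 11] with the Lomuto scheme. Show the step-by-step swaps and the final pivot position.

Lomuto partition with pivot = 11:

Initial array: [11, 6, 2, 5, 11]

arr[0]=11 <= 11: swap with position 0, array becomes [11, 6, 2, 5, 11]
arr[1]=6 <= 11: swap with position 1, array becomes [11, 6, 2, 5, 11]
arr[2]=2 <= 11: swap with position 2, array becomes [11, 6, 2, 5, 11]
arr[3]=5 <= 11: swap with position 3, array becomes [11, 6, 2, 5, 11]

Place pivot at position 4: [11, 6, 2, 5, 11]
Pivot position: 4

After partitioning with pivot 11, the array becomes [11, 6, 2, 5, 11]. The pivot is placed at index 4. All elements to the left of the pivot are <= 11, and all elements to the right are > 11.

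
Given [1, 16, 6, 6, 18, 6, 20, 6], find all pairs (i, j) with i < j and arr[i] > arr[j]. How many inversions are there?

Finding inversions in [1, 16, 6, 6, 18, 6, 20, 6]:

(1, 2): arr[1]=16 > arr[2]=6
(1, 3): arr[1]=16 > arr[3]=6
(1, 5): arr[1]=16 > arr[5]=6
(1, 7): arr[1]=16 > arr[7]=6
(4, 5): arr[4]=18 > arr[5]=6
(4, 7): arr[4]=18 > arr[7]=6
(6, 7): arr[6]=20 > arr[7]=6

Total inversions: 7

The array has 7 inversion(s): (1,2), (1,3), (1,5), (1,7), (4,5), (4,7), (6,7). Each pair (i,j) satisfies i < j and arr[i] > arr[j].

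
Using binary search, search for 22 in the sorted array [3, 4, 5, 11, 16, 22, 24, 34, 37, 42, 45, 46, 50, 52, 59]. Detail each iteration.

Binary search for 22 in [3, 4, 5, 11, 16, 22, 24, 34, 37, 42, 45, 46, 50, 52, 59]:

lo=0, hi=14, mid=7, arr[mid]=34 -> 34 > 22, search left half
lo=0, hi=6, mid=3, arr[mid]=11 -> 11 < 22, search right half
lo=4, hi=6, mid=5, arr[mid]=22 -> Found target at index 5!

Binary search finds 22 at index 5 after 3 comparisons. The search repeatedly halves the search space by comparing with the middle element.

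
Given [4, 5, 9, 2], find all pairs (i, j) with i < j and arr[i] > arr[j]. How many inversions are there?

Finding inversions in [4, 5, 9, 2]:

(0, 3): arr[0]=4 > arr[3]=2
(1, 3): arr[1]=5 > arr[3]=2
(2, 3): arr[2]=9 > arr[3]=2

Total inversions: 3

The array has 3 inversion(s): (0,3), (1,3), (2,3). Each pair (i,j) satisfies i < j and arr[i] > arr[j].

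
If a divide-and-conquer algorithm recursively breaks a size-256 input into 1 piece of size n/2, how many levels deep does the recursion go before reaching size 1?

For divide and conquer with division factor 2:

Problem sizes at each level:
Level 0: 256
Level 1: 128
Level 2: 64
Level 3: 32
Level 4: 16
Level 5: 8
Level 6: 4
Level 7: 2
Level 8: 1

The root is level 0 and the size-1 base case is level 8 (the tree spans levels 0 through 8, i.e. 9 levels counting the root), so the depth is the number of divisions: log_2(256) = 8

The recursion tree depth is log_2(256) = 8. At each level, the problem size is divided by 2, so it takes 8 divisions to reduce to a base case of size 1. The algorithm makes 1 recursive call at each level.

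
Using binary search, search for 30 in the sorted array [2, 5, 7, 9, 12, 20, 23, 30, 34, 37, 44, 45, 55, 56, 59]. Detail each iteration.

Binary search for 30 in [2, 5, 7, 9, 12, 20, 23, 30, 34, 37, 44, 45, 55, 56, 59]:

lo=0, hi=14, mid=7, arr[mid]=30 -> Found target at index 7!

Binary search finds 30 at index 7 after 1 comparisons. The search repeatedly halves the search space by comparing with the middle element.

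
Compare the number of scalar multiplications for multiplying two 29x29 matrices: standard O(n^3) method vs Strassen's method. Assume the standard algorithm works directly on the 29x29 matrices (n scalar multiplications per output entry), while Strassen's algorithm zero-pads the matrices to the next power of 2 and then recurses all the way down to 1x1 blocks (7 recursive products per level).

Matrix multiplication for 29x29 matrices:

Strassen's algorithm requires power-of-2 dimensions. Pad 29x29 to 32x32 (next power of 2).

Standard algorithm: 29^3 = 24389 multiplications
Strassen's algorithm: 7^(log2(32)) = 7^5 = 16807 multiplications
Savings: 24389 - 16807 = 7582 multiplications

Standard: 24389 multiplications (29^3). Strassen: 16807 multiplications (7^5, after padding to 32x32). Strassen reduces 8 recursive multiplications to 7 at each level.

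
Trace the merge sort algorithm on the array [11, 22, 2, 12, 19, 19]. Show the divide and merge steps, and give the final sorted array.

Merge sort trace:

Split: [11, 22, 2, 12, 19, 19] -> [11, 22, 2] and [12, 19, 19]
  Split: [11, 22, 2] -> [11] and [22, 2]
    Split: [22, 2] -> [22] and [2]
    Merge: [22] + [2] -> [2, 22]
  Merge: [11] + [2, 22] -> [2, 11, 22]
  Split: [12, 19, 19] -> [12] and [19, 19]
    Split: [19, 19] -> [19] and [19]
    Merge: [19] + [19] -> [19, 19]
  Merge: [12] + [19, 19] -> [12, 19, 19]
Merge: [2, 11, 22] + [12, 19, 19] -> [2, 11, 12, 19, 19, 22]

Final sorted array: [2, 11, 12, 19, 19, 22]

The merge sort proceeds by recursively splitting the array and merging sorted halves.
After all merges, the sorted array is [2, 11, 12, 19, 19, 22].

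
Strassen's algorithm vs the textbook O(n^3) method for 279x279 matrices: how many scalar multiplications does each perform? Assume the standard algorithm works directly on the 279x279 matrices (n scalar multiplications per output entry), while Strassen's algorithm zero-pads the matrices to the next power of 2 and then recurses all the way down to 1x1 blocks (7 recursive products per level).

Matrix multiplication for 279x279 matrices:

Strassen's algorithm requires power-of-2 dimensions. Pad 279x279 to 512x512 (next power of 2).

Standard algorithm: 279^3 = 21717639 multiplications
Strassen's algorithm: 7^(log2(512)) = 7^9 = 40353607 multiplications
Difference: 21717639 - 40353607 = -18635968 (Strassen uses MORE here due to padding overhead — for small or just-over-power-of-2 n, padding can outweigh the per-level savings)

Standard: 21717639 multiplications (279^3). Strassen: 40353607 multiplications (7^9, after padding to 512x512). Strassen reduces 8 recursive multiplications to 7 at each level.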